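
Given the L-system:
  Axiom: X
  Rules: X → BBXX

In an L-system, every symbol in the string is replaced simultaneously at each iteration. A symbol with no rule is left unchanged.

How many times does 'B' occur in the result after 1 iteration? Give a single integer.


Step 0: X  (0 'B')
Step 1: BBXX  (2 'B')

Answer: 2


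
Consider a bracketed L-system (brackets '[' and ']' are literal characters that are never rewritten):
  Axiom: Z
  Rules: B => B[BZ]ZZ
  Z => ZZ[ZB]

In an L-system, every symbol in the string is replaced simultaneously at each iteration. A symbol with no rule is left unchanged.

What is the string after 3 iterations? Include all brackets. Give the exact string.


Answer: ZZ[ZB]ZZ[ZB][ZZ[ZB]B[BZ]ZZ]ZZ[ZB]ZZ[ZB][ZZ[ZB]B[BZ]ZZ][ZZ[ZB]ZZ[ZB][ZZ[ZB]B[BZ]ZZ]B[BZ]ZZ[B[BZ]ZZZZ[ZB]]ZZ[ZB]ZZ[ZB]]

Derivation:
Step 0: Z
Step 1: ZZ[ZB]
Step 2: ZZ[ZB]ZZ[ZB][ZZ[ZB]B[BZ]ZZ]
Step 3: ZZ[ZB]ZZ[ZB][ZZ[ZB]B[BZ]ZZ]ZZ[ZB]ZZ[ZB][ZZ[ZB]B[BZ]ZZ][ZZ[ZB]ZZ[ZB][ZZ[ZB]B[BZ]ZZ]B[BZ]ZZ[B[BZ]ZZZZ[ZB]]ZZ[ZB]ZZ[ZB]]


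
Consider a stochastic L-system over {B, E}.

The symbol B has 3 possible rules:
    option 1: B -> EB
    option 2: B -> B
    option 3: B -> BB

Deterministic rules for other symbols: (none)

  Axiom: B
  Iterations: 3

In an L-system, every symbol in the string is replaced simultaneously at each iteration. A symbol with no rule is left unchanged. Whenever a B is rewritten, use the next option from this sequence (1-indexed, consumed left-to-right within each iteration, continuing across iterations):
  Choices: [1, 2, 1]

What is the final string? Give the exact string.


Step 0: B
Step 1: EB  (used choices [1])
Step 2: EB  (used choices [2])
Step 3: EEB  (used choices [1])

Answer: EEB


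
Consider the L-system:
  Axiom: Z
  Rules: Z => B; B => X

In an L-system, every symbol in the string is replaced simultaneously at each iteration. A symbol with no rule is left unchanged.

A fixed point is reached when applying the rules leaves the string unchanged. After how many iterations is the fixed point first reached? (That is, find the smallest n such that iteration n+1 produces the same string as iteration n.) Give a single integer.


Step 0: Z
Step 1: B
Step 2: X
Step 3: X  (unchanged — fixed point at step 2)

Answer: 2


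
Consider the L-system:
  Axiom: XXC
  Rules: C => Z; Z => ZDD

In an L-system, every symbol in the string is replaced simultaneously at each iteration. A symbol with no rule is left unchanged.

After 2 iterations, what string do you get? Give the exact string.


Step 0: XXC
Step 1: XXZ
Step 2: XXZDD

Answer: XXZDD


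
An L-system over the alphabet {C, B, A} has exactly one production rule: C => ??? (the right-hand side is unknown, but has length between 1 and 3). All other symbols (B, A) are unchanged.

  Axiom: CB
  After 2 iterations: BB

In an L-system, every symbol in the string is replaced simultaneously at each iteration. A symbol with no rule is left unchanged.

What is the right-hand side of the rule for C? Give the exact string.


Trying C => B:
  Step 0: CB
  Step 1: BB
  Step 2: BB
Matches the given result.

Answer: B


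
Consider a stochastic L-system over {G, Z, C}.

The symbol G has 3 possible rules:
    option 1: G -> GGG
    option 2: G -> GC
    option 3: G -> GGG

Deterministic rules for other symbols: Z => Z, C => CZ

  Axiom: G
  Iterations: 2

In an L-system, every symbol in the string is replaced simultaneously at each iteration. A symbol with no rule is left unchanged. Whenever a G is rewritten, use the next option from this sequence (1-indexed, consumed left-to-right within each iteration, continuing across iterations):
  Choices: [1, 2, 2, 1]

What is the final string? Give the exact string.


Answer: GCGCGGG

Derivation:
Step 0: G
Step 1: GGG  (used choices [1])
Step 2: GCGCGGG  (used choices [2, 2, 1])


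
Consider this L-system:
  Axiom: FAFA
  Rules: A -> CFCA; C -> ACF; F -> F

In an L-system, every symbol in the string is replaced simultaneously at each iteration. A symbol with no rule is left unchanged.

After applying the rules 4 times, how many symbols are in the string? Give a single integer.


Step 0: length = 4
Step 1: length = 10
Step 2: length = 24
Step 3: length = 58
Step 4: length = 140

Answer: 140


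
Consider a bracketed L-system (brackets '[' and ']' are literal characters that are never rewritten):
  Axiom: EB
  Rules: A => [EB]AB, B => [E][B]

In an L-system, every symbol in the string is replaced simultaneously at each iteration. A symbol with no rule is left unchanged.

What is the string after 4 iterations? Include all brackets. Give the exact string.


Answer: E[E][[E][[E][[E][B]]]]

Derivation:
Step 0: EB
Step 1: E[E][B]
Step 2: E[E][[E][B]]
Step 3: E[E][[E][[E][B]]]
Step 4: E[E][[E][[E][[E][B]]]]


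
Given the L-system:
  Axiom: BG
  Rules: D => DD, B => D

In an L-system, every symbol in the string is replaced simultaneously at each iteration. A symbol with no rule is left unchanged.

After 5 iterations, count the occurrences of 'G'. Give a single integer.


Answer: 1

Derivation:
Step 0: BG  (1 'G')
Step 1: DG  (1 'G')
Step 2: DDG  (1 'G')
Step 3: DDDDG  (1 'G')
Step 4: DDDDDDDDG  (1 'G')
Step 5: DDDDDDDDDDDDDDDDG  (1 'G')


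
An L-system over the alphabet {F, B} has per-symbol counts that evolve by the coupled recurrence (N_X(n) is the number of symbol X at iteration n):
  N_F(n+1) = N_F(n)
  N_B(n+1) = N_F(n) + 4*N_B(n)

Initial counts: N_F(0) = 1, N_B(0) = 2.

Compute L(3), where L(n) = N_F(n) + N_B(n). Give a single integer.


Step 0: N_F=1, N_B=2, L=3
Step 1: N_F=1, N_B=9, L=10
Step 2: N_F=1, N_B=37, L=38
Step 3: N_F=1, N_B=149, L=150

Answer: 150


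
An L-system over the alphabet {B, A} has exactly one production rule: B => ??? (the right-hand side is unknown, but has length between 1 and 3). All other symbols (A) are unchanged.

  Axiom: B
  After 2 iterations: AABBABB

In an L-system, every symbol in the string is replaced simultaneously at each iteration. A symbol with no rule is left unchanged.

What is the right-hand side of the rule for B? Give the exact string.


Answer: ABB

Derivation:
Trying B => ABB:
  Step 0: B
  Step 1: ABB
  Step 2: AABBABB
Matches the given result.


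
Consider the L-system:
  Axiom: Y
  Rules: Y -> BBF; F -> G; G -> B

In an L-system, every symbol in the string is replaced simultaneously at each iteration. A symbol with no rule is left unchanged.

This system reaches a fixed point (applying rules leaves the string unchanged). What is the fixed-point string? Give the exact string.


Step 0: Y
Step 1: BBF
Step 2: BBG
Step 3: BBB
Step 4: BBB  (unchanged — fixed point at step 3)

Answer: BBB


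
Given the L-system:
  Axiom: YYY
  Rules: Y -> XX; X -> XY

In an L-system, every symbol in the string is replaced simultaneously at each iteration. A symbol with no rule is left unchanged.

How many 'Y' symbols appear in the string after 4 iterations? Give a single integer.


Answer: 18

Derivation:
Step 0: YYY  (3 'Y')
Step 1: XXXXXX  (0 'Y')
Step 2: XYXYXYXYXYXY  (6 'Y')
Step 3: XYXXXYXXXYXXXYXXXYXXXYXX  (6 'Y')
Step 4: XYXXXYXYXYXXXYXYXYXXXYXYXYXXXYXYXYXXXYXYXYXXXYXY  (18 'Y')


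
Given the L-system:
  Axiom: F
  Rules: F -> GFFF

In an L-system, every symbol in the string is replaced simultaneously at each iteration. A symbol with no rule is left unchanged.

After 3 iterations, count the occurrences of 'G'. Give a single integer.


Answer: 13

Derivation:
Step 0: F  (0 'G')
Step 1: GFFF  (1 'G')
Step 2: GGFFFGFFFGFFF  (4 'G')
Step 3: GGGFFFGFFFGFFFGGFFFGFFFGFFFGGFFFGFFFGFFF  (13 'G')


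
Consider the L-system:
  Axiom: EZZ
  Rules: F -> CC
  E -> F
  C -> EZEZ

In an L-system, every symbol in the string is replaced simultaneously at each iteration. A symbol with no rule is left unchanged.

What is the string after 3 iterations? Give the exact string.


Answer: EZEZEZEZZZ

Derivation:
Step 0: EZZ
Step 1: FZZ
Step 2: CCZZ
Step 3: EZEZEZEZZZ


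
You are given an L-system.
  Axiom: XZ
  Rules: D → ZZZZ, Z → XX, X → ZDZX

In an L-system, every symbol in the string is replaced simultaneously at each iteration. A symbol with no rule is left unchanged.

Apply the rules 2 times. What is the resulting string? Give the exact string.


Step 0: XZ
Step 1: ZDZXXX
Step 2: XXZZZZXXZDZXZDZXZDZX

Answer: XXZZZZXXZDZXZDZXZDZX


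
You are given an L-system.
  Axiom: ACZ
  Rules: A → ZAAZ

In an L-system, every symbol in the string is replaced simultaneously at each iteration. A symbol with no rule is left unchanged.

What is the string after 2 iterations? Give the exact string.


Answer: ZZAAZZAAZZCZ

Derivation:
Step 0: ACZ
Step 1: ZAAZCZ
Step 2: ZZAAZZAAZZCZ


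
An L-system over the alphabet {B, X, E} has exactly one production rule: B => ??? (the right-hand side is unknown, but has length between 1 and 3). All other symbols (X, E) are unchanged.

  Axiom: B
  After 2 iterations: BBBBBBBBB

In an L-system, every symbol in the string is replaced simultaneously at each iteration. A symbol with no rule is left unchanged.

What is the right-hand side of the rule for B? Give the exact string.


Answer: BBB

Derivation:
Trying B => BBB:
  Step 0: B
  Step 1: BBB
  Step 2: BBBBBBBBB
Matches the given result.


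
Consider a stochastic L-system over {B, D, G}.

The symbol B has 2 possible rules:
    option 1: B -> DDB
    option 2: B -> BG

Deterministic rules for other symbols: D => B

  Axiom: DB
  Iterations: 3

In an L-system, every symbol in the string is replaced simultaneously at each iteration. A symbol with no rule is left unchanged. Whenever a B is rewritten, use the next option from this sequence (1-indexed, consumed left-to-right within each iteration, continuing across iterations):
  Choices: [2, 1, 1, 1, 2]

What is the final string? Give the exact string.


Answer: BBDDBBBBGG

Derivation:
Step 0: DB
Step 1: BBG  (used choices [2])
Step 2: DDBDDBG  (used choices [1, 1])
Step 3: BBDDBBBBGG  (used choices [1, 2])


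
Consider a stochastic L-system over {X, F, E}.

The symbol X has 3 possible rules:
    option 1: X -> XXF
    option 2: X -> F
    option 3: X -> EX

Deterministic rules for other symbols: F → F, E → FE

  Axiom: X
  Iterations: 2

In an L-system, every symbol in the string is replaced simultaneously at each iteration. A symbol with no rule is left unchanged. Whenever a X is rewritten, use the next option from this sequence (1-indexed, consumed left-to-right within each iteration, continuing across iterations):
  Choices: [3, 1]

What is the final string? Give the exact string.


Step 0: X
Step 1: EX  (used choices [3])
Step 2: FEXXF  (used choices [1])

Answer: FEXXF


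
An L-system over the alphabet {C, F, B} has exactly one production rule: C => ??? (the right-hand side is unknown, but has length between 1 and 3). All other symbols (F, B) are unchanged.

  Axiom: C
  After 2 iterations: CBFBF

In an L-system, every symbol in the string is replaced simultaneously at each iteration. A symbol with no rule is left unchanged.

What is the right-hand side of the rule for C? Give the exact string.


Trying C => CBF:
  Step 0: C
  Step 1: CBF
  Step 2: CBFBF
Matches the given result.

Answer: CBF


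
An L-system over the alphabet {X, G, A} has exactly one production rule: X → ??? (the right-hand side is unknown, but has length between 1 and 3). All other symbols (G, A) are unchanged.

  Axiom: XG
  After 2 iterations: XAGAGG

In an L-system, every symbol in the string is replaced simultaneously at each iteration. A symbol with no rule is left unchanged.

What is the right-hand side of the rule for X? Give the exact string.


Answer: XAG

Derivation:
Trying X → XAG:
  Step 0: XG
  Step 1: XAGG
  Step 2: XAGAGG
Matches the given result.


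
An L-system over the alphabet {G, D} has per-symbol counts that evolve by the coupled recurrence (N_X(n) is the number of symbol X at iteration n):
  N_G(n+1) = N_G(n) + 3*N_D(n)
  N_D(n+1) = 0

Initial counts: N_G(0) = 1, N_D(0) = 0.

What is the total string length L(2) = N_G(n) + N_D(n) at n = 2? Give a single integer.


Step 0: N_G=1, N_D=0, L=1
Step 1: N_G=1, N_D=0, L=1
Step 2: N_G=1, N_D=0, L=1

Answer: 1


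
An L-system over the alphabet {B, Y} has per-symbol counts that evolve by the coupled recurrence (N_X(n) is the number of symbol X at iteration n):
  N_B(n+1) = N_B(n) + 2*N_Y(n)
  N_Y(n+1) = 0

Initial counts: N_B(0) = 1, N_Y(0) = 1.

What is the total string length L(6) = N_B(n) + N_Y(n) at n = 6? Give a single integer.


Answer: 3

Derivation:
Step 0: N_B=1, N_Y=1, L=2
Step 1: N_B=3, N_Y=0, L=3
Step 2: N_B=3, N_Y=0, L=3
Step 3: N_B=3, N_Y=0, L=3
Step 4: N_B=3, N_Y=0, L=3
Step 5: N_B=3, N_Y=0, L=3
Step 6: N_B=3, N_Y=0, L=3


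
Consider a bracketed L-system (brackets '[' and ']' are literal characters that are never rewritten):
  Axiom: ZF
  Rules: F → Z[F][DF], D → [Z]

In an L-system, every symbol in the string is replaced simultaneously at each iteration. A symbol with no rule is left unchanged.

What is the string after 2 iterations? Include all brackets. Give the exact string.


Step 0: ZF
Step 1: ZZ[F][DF]
Step 2: ZZ[Z[F][DF]][[Z]Z[F][DF]]

Answer: ZZ[Z[F][DF]][[Z]Z[F][DF]]


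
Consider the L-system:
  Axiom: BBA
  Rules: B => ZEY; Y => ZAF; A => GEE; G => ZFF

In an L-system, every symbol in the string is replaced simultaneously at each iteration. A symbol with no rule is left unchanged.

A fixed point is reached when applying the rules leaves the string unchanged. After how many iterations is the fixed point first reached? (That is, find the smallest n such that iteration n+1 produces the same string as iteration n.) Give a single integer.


Step 0: BBA
Step 1: ZEYZEYGEE
Step 2: ZEZAFZEZAFZFFEE
Step 3: ZEZGEEFZEZGEEFZFFEE
Step 4: ZEZZFFEEFZEZZFFEEFZFFEE
Step 5: ZEZZFFEEFZEZZFFEEFZFFEE  (unchanged — fixed point at step 4)

Answer: 4


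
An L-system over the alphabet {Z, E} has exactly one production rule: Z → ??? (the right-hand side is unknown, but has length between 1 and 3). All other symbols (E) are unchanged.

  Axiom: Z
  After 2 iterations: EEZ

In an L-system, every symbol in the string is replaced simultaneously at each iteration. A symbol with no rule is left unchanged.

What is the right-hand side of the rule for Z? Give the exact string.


Answer: EZ

Derivation:
Trying Z → EZ:
  Step 0: Z
  Step 1: EZ
  Step 2: EEZ
Matches the given result.


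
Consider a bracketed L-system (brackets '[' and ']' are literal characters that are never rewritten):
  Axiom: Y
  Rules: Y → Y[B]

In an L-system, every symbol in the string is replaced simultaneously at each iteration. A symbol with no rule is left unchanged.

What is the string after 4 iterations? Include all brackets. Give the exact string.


Step 0: Y
Step 1: Y[B]
Step 2: Y[B][B]
Step 3: Y[B][B][B]
Step 4: Y[B][B][B][B]

Answer: Y[B][B][B][B]


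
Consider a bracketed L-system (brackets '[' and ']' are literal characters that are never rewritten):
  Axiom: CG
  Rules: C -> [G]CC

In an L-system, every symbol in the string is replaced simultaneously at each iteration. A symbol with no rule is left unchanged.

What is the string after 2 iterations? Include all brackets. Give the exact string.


Answer: [G][G]CC[G]CCG

Derivation:
Step 0: CG
Step 1: [G]CCG
Step 2: [G][G]CC[G]CCG


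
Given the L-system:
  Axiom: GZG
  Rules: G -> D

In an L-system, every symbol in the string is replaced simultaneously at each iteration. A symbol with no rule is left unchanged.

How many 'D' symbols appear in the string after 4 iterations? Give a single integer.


Step 0: GZG  (0 'D')
Step 1: DZD  (2 'D')
Step 2: DZD  (2 'D')
Step 3: DZD  (2 'D')
Step 4: DZD  (2 'D')

Answer: 2


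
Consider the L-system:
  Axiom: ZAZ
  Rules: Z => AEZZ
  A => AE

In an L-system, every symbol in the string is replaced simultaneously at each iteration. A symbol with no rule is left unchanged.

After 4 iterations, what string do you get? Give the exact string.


Step 0: ZAZ
Step 1: AEZZAEAEZZ
Step 2: AEEAEZZAEZZAEEAEEAEZZAEZZ
Step 3: AEEEAEEAEZZAEZZAEEAEZZAEZZAEEEAEEEAEEAEZZAEZZAEEAEZZAEZZ
Step 4: AEEEEAEEEAEEAEZZAEZZAEEAEZZAEZZAEEEAEEAEZZAEZZAEEAEZZAEZZAEEEEAEEEEAEEEAEEAEZZAEZZAEEAEZZAEZZAEEEAEEAEZZAEZZAEEAEZZAEZZ

Answer: AEEEEAEEEAEEAEZZAEZZAEEAEZZAEZZAEEEAEEAEZZAEZZAEEAEZZAEZZAEEEEAEEEEAEEEAEEAEZZAEZZAEEAEZZAEZZAEEEAEEAEZZAEZZAEEAEZZAEZZ


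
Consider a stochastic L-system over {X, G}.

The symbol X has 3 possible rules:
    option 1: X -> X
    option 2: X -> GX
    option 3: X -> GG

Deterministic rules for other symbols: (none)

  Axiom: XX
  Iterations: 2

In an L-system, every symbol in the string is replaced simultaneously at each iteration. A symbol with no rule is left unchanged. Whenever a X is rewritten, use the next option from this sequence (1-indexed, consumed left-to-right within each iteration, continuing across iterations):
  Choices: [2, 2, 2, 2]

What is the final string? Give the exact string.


Step 0: XX
Step 1: GXGX  (used choices [2, 2])
Step 2: GGXGGX  (used choices [2, 2])

Answer: GGXGGX


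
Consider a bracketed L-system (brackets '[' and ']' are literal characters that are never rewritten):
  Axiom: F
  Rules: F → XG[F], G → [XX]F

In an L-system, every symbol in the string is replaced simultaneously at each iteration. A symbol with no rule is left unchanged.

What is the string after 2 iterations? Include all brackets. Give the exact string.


Answer: X[XX]F[XG[F]]

Derivation:
Step 0: F
Step 1: XG[F]
Step 2: X[XX]F[XG[F]]


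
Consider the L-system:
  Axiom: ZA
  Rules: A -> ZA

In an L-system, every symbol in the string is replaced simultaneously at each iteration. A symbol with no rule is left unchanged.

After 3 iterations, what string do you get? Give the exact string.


Answer: ZZZZA

Derivation:
Step 0: ZA
Step 1: ZZA
Step 2: ZZZA
Step 3: ZZZZA


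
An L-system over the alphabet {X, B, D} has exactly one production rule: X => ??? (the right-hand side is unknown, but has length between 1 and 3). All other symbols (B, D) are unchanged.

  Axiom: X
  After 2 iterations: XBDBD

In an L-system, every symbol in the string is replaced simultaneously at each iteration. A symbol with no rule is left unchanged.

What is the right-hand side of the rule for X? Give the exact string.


Answer: XBD

Derivation:
Trying X => XBD:
  Step 0: X
  Step 1: XBD
  Step 2: XBDBD
Matches the given result.


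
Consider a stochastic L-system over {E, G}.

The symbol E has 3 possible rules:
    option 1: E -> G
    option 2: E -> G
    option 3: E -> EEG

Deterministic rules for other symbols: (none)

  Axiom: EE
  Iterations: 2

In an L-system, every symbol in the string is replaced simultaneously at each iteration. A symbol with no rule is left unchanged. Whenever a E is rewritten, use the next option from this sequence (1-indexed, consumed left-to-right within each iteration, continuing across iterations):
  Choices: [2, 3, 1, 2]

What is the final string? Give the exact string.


Step 0: EE
Step 1: GEEG  (used choices [2, 3])
Step 2: GGGG  (used choices [1, 2])

Answer: GGGG


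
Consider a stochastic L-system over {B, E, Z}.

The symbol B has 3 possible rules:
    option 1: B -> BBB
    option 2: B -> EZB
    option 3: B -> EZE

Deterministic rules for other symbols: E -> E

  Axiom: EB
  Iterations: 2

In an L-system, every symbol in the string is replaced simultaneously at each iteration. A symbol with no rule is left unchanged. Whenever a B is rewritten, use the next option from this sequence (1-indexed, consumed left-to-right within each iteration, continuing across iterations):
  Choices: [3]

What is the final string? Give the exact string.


Step 0: EB
Step 1: EEZE  (used choices [3])
Step 2: EEZE  (used choices [])

Answer: EEZE


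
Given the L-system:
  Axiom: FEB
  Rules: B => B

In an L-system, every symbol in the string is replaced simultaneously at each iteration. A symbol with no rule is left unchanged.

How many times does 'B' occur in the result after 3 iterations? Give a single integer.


Step 0: FEB  (1 'B')
Step 1: FEB  (1 'B')
Step 2: FEB  (1 'B')
Step 3: FEB  (1 'B')

Answer: 1


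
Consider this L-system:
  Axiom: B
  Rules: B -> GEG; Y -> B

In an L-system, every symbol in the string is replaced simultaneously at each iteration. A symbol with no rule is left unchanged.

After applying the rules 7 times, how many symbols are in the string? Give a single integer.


Answer: 3

Derivation:
Step 0: length = 1
Step 1: length = 3
Step 2: length = 3
Step 3: length = 3
Step 4: length = 3
Step 5: length = 3
Step 6: length = 3
Step 7: length = 3


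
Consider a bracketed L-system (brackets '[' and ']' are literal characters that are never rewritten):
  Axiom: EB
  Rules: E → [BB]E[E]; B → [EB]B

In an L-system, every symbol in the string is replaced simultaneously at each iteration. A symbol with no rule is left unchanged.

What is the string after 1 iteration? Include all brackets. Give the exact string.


Answer: [BB]E[E][EB]B

Derivation:
Step 0: EB
Step 1: [BB]E[E][EB]B


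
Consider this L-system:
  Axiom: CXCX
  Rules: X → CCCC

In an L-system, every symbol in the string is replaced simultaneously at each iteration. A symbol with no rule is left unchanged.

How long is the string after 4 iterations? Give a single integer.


Answer: 10

Derivation:
Step 0: length = 4
Step 1: length = 10
Step 2: length = 10
Step 3: length = 10
Step 4: length = 10


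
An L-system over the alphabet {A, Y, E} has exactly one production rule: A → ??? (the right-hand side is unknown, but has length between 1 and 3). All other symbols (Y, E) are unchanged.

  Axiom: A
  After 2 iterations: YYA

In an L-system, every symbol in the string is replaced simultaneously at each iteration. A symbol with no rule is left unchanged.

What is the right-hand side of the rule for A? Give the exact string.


Trying A → YA:
  Step 0: A
  Step 1: YA
  Step 2: YYA
Matches the given result.

Answer: YA


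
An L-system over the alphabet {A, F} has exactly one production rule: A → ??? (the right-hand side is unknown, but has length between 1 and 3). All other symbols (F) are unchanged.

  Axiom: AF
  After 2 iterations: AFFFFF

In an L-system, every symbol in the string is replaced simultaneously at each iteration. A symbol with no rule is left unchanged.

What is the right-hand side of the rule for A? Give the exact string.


Answer: AFF

Derivation:
Trying A → AFF:
  Step 0: AF
  Step 1: AFFF
  Step 2: AFFFFF
Matches the given result.


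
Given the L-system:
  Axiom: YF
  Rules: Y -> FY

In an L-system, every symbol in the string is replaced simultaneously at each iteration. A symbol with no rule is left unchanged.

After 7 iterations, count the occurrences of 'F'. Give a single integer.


Step 0: YF  (1 'F')
Step 1: FYF  (2 'F')
Step 2: FFYF  (3 'F')
Step 3: FFFYF  (4 'F')
Step 4: FFFFYF  (5 'F')
Step 5: FFFFFYF  (6 'F')
Step 6: FFFFFFYF  (7 'F')
Step 7: FFFFFFFYF  (8 'F')

Answer: 8


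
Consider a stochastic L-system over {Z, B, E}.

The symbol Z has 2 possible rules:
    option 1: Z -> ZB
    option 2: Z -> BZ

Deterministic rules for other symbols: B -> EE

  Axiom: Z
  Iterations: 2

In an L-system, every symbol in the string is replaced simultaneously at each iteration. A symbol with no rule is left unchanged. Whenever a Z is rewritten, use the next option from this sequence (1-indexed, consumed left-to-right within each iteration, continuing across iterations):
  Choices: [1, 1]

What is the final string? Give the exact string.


Step 0: Z
Step 1: ZB  (used choices [1])
Step 2: ZBEE  (used choices [1])

Answer: ZBEE


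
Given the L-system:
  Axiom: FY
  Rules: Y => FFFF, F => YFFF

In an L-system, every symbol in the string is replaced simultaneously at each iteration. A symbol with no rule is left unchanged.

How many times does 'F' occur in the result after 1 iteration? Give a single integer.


Answer: 7

Derivation:
Step 0: FY  (1 'F')
Step 1: YFFFFFFF  (7 'F')


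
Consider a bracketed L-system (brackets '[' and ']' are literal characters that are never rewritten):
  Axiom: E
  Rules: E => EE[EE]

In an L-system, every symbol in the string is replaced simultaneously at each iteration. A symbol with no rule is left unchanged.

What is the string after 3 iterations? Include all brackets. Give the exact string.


Step 0: E
Step 1: EE[EE]
Step 2: EE[EE]EE[EE][EE[EE]EE[EE]]
Step 3: EE[EE]EE[EE][EE[EE]EE[EE]]EE[EE]EE[EE][EE[EE]EE[EE]][EE[EE]EE[EE][EE[EE]EE[EE]]EE[EE]EE[EE][EE[EE]EE[EE]]]

Answer: EE[EE]EE[EE][EE[EE]EE[EE]]EE[EE]EE[EE][EE[EE]EE[EE]][EE[EE]EE[EE][EE[EE]EE[EE]]EE[EE]EE[EE][EE[EE]EE[EE]]]


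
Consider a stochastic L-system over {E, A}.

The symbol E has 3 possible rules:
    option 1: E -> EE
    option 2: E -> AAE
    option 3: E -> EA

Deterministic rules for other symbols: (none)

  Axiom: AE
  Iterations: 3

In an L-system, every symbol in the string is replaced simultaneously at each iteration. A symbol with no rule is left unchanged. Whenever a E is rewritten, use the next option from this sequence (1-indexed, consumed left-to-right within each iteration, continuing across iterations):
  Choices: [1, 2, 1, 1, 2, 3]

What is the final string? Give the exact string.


Step 0: AE
Step 1: AEE  (used choices [1])
Step 2: AAAEEE  (used choices [2, 1])
Step 3: AAAEEAAEEA  (used choices [1, 2, 3])

Answer: AAAEEAAEEA


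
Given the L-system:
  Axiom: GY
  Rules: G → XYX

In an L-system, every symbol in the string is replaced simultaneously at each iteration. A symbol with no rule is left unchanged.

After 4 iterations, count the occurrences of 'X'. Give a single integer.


Answer: 2

Derivation:
Step 0: GY  (0 'X')
Step 1: XYXY  (2 'X')
Step 2: XYXY  (2 'X')
Step 3: XYXY  (2 'X')
Step 4: XYXY  (2 'X')


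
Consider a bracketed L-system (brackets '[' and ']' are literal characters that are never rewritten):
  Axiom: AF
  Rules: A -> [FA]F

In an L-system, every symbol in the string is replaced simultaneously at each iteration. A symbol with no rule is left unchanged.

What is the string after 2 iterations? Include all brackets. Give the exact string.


Answer: [F[FA]F]FF

Derivation:
Step 0: AF
Step 1: [FA]FF
Step 2: [F[FA]F]FF


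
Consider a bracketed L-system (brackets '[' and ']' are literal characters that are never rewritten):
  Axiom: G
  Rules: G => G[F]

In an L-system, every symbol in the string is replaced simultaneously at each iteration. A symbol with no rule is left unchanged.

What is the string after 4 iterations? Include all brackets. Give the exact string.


Answer: G[F][F][F][F]

Derivation:
Step 0: G
Step 1: G[F]
Step 2: G[F][F]
Step 3: G[F][F][F]
Step 4: G[F][F][F][F]


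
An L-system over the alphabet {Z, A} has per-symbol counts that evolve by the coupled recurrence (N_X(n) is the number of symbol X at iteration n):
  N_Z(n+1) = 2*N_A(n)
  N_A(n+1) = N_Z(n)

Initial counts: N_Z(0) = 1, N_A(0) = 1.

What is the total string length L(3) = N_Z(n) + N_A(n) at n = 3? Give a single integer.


Answer: 6

Derivation:
Step 0: N_Z=1, N_A=1, L=2
Step 1: N_Z=2, N_A=1, L=3
Step 2: N_Z=2, N_A=2, L=4
Step 3: N_Z=4, N_A=2, L=6


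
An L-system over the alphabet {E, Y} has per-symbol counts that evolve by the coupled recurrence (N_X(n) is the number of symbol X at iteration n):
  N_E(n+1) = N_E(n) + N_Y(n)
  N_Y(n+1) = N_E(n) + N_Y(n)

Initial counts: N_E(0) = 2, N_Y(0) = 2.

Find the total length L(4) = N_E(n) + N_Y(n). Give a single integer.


Step 0: N_E=2, N_Y=2, L=4
Step 1: N_E=4, N_Y=4, L=8
Step 2: N_E=8, N_Y=8, L=16
Step 3: N_E=16, N_Y=16, L=32
Step 4: N_E=32, N_Y=32, L=64

Answer: 64


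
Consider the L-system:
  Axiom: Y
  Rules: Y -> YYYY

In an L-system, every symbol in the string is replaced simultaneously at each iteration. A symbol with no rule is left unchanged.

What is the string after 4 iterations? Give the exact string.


Answer: YYYYYYYYYYYYYYYYYYYYYYYYYYYYYYYYYYYYYYYYYYYYYYYYYYYYYYYYYYYYYYYYYYYYYYYYYYYYYYYYYYYYYYYYYYYYYYYYYYYYYYYYYYYYYYYYYYYYYYYYYYYYYYYYYYYYYYYYYYYYYYYYYYYYYYYYYYYYYYYYYYYYYYYYYYYYYYYYYYYYYYYYYYYYYYYYYYYYYYYYYYYYYYYYYYYYYYYYYYYYYYYYYYYYYYYYYYYYYYYYYYYYYYYYYYYYYYYY

Derivation:
Step 0: Y
Step 1: YYYY
Step 2: YYYYYYYYYYYYYYYY
Step 3: YYYYYYYYYYYYYYYYYYYYYYYYYYYYYYYYYYYYYYYYYYYYYYYYYYYYYYYYYYYYYYYY
Step 4: YYYYYYYYYYYYYYYYYYYYYYYYYYYYYYYYYYYYYYYYYYYYYYYYYYYYYYYYYYYYYYYYYYYYYYYYYYYYYYYYYYYYYYYYYYYYYYYYYYYYYYYYYYYYYYYYYYYYYYYYYYYYYYYYYYYYYYYYYYYYYYYYYYYYYYYYYYYYYYYYYYYYYYYYYYYYYYYYYYYYYYYYYYYYYYYYYYYYYYYYYYYYYYYYYYYYYYYYYYYYYYYYYYYYYYYYYYYYYYYYYYYYYYYYYYYYYYYY


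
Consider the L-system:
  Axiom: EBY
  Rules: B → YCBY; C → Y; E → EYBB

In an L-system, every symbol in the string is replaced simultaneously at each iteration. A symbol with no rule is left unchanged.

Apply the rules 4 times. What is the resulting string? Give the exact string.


Step 0: EBY
Step 1: EYBBYCBYY
Step 2: EYBBYYCBYYCBYYYYCBYYY
Step 3: EYBBYYCBYYCBYYYYYCBYYYYYCBYYYYYYYCBYYYY
Step 4: EYBBYYCBYYCBYYYYYCBYYYYYCBYYYYYYYYCBYYYYYYYYCBYYYYYYYYYYCBYYYYY

Answer: EYBBYYCBYYCBYYYYYCBYYYYYCBYYYYYYYYCBYYYYYYYYCBYYYYYYYYYYCBYYYYY


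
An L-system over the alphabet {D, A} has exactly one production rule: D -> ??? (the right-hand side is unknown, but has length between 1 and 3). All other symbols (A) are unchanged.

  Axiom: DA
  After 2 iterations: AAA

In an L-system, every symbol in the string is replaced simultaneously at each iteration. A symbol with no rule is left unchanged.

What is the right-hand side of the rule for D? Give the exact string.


Answer: AA

Derivation:
Trying D -> AA:
  Step 0: DA
  Step 1: AAA
  Step 2: AAA
Matches the given result.


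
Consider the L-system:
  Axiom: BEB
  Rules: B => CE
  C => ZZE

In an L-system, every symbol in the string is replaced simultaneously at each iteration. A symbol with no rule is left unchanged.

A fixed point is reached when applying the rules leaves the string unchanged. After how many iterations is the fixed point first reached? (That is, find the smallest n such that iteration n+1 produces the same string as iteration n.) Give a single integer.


Answer: 2

Derivation:
Step 0: BEB
Step 1: CEECE
Step 2: ZZEEEZZEE
Step 3: ZZEEEZZEE  (unchanged — fixed point at step 2)


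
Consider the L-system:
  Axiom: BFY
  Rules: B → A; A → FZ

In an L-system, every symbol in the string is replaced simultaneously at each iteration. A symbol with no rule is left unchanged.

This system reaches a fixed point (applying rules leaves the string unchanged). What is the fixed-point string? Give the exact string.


Answer: FZFY

Derivation:
Step 0: BFY
Step 1: AFY
Step 2: FZFY
Step 3: FZFY  (unchanged — fixed point at step 2)


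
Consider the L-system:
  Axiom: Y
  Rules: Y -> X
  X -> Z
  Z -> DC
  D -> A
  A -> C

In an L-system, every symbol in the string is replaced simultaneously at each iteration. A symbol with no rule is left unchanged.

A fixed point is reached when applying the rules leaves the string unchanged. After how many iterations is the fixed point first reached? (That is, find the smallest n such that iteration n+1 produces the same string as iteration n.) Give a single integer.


Answer: 5

Derivation:
Step 0: Y
Step 1: X
Step 2: Z
Step 3: DC
Step 4: AC
Step 5: CC
Step 6: CC  (unchanged — fixed point at step 5)


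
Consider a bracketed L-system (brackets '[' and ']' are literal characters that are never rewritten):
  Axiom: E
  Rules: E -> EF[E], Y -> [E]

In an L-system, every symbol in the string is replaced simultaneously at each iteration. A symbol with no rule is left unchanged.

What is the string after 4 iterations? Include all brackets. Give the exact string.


Step 0: E
Step 1: EF[E]
Step 2: EF[E]F[EF[E]]
Step 3: EF[E]F[EF[E]]F[EF[E]F[EF[E]]]
Step 4: EF[E]F[EF[E]]F[EF[E]F[EF[E]]]F[EF[E]F[EF[E]]F[EF[E]F[EF[E]]]]

Answer: EF[E]F[EF[E]]F[EF[E]F[EF[E]]]F[EF[E]F[EF[E]]F[EF[E]F[EF[E]]]]


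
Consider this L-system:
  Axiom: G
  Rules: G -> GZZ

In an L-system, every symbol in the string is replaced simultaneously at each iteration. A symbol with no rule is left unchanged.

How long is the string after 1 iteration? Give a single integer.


Answer: 3

Derivation:
Step 0: length = 1
Step 1: length = 3


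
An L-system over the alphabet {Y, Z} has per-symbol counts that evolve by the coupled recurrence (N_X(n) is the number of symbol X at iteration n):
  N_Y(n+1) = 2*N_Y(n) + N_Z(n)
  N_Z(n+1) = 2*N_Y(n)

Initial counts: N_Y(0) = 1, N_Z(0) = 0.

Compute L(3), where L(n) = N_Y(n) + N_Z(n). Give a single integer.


Answer: 28

Derivation:
Step 0: N_Y=1, N_Z=0, L=1
Step 1: N_Y=2, N_Z=2, L=4
Step 2: N_Y=6, N_Z=4, L=10
Step 3: N_Y=16, N_Z=12, L=28


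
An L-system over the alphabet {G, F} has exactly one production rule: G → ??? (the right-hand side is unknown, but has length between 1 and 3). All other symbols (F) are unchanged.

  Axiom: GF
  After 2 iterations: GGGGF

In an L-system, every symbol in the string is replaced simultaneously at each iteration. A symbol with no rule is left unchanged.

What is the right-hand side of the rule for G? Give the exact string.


Trying G → GG:
  Step 0: GF
  Step 1: GGF
  Step 2: GGGGF
Matches the given result.

Answer: GG


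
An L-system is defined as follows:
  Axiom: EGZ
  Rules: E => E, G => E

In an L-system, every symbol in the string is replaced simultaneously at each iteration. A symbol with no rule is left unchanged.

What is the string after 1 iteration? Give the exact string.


Step 0: EGZ
Step 1: EEZ

Answer: EEZ


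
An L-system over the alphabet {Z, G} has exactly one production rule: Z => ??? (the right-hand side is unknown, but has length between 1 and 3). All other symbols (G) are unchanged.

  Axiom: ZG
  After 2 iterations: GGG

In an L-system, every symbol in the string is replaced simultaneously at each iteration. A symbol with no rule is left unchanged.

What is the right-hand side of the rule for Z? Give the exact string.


Answer: GG

Derivation:
Trying Z => GG:
  Step 0: ZG
  Step 1: GGG
  Step 2: GGG
Matches the given result.


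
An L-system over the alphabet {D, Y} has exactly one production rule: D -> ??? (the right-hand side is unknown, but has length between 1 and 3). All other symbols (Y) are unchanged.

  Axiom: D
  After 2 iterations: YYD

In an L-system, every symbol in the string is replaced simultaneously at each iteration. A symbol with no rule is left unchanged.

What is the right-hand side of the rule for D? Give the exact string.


Trying D -> YD:
  Step 0: D
  Step 1: YD
  Step 2: YYD
Matches the given result.

Answer: YD


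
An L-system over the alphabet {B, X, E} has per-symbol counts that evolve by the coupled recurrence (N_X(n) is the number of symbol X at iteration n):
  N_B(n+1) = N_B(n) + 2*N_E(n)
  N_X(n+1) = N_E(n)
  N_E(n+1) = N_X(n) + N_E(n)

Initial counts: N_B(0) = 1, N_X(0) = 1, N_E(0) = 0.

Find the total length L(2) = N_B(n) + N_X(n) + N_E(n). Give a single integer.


Answer: 5

Derivation:
Step 0: N_B=1, N_X=1, N_E=0, L=2
Step 1: N_B=1, N_X=0, N_E=1, L=2
Step 2: N_B=3, N_X=1, N_E=1, L=5


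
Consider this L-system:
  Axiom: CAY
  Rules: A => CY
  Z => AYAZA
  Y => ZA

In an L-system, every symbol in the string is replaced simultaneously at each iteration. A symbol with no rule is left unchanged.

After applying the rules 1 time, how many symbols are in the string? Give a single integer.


Answer: 5

Derivation:
Step 0: length = 3
Step 1: length = 5


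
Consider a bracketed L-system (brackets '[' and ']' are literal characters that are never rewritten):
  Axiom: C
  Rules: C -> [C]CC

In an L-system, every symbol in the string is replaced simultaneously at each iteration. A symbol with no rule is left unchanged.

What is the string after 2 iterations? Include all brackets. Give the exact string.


Step 0: C
Step 1: [C]CC
Step 2: [[C]CC][C]CC[C]CC

Answer: [[C]CC][C]CC[C]CC


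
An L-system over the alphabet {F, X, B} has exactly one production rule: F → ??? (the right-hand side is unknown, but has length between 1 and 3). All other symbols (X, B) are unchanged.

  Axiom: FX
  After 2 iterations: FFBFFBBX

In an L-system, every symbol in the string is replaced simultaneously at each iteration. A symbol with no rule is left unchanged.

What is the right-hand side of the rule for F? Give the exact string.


Answer: FFB

Derivation:
Trying F → FFB:
  Step 0: FX
  Step 1: FFBX
  Step 2: FFBFFBBX
Matches the given result.


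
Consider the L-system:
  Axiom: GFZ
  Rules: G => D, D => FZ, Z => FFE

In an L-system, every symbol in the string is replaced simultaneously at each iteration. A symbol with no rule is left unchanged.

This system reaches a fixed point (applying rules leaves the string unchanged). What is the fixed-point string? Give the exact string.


Step 0: GFZ
Step 1: DFFFE
Step 2: FZFFFE
Step 3: FFFEFFFE
Step 4: FFFEFFFE  (unchanged — fixed point at step 3)

Answer: FFFEFFFE


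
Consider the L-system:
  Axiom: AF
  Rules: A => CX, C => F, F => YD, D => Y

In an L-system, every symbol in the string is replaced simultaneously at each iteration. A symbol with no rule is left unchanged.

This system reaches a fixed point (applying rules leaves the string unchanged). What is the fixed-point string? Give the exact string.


Step 0: AF
Step 1: CXYD
Step 2: FXYY
Step 3: YDXYY
Step 4: YYXYY
Step 5: YYXYY  (unchanged — fixed point at step 4)

Answer: YYXYY


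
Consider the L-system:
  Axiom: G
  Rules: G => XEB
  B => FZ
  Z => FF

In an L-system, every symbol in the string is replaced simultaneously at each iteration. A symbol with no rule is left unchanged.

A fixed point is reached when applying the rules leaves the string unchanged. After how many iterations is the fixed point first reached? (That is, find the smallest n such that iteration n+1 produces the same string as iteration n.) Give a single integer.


Step 0: G
Step 1: XEB
Step 2: XEFZ
Step 3: XEFFF
Step 4: XEFFF  (unchanged — fixed point at step 3)

Answer: 3


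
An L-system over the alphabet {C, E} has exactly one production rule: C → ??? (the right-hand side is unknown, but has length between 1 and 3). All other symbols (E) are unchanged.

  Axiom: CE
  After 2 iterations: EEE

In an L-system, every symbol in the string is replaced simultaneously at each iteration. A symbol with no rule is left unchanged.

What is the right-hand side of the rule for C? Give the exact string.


Answer: EE

Derivation:
Trying C → EE:
  Step 0: CE
  Step 1: EEE
  Step 2: EEE
Matches the given result.


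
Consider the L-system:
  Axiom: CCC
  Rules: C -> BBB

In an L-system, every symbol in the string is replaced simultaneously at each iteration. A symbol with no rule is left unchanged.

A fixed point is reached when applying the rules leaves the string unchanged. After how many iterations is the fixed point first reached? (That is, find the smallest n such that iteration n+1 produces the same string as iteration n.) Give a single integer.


Answer: 1

Derivation:
Step 0: CCC
Step 1: BBBBBBBBB
Step 2: BBBBBBBBB  (unchanged — fixed point at step 1)


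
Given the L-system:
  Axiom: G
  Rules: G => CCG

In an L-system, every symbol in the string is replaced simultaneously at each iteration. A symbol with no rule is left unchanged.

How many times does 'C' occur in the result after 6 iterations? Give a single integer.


Step 0: G  (0 'C')
Step 1: CCG  (2 'C')
Step 2: CCCCG  (4 'C')
Step 3: CCCCCCG  (6 'C')
Step 4: CCCCCCCCG  (8 'C')
Step 5: CCCCCCCCCCG  (10 'C')
Step 6: CCCCCCCCCCCCG  (12 'C')

Answer: 12


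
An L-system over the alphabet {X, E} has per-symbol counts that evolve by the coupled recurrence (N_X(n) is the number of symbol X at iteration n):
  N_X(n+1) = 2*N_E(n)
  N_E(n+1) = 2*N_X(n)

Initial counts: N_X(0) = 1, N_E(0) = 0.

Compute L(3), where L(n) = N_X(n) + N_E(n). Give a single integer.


Step 0: N_X=1, N_E=0, L=1
Step 1: N_X=0, N_E=2, L=2
Step 2: N_X=4, N_E=0, L=4
Step 3: N_X=0, N_E=8, L=8

Answer: 8


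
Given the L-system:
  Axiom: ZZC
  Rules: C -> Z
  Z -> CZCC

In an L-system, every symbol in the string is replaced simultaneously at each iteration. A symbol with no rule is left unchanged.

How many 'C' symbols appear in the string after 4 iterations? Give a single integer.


Step 0: ZZC  (1 'C')
Step 1: CZCCCZCCZ  (6 'C')
Step 2: ZCZCCZZZCZCCZZCZCC  (9 'C')
Step 3: CZCCZCZCCZZCZCCCZCCCZCCZCZCCZZCZCCCZCCZCZCCZZ  (27 'C')
Step 4: ZCZCCZZCZCCZCZCCZZCZCCCZCCZCZCCZZZCZCCZZZCZCCZZCZCCZCZCCZZCZCCCZCCZCZCCZZZCZCCZZCZCCZCZCCZZCZCCCZCC  (54 'C')

Answer: 54
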